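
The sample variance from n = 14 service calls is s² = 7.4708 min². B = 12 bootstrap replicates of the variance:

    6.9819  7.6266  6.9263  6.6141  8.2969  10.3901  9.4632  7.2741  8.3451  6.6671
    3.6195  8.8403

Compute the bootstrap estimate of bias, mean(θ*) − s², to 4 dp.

bias = +0.1163

mean(θ*) = (6.9819 + 7.6266 + 6.9263 + 6.6141 + 8.2969 + 10.3901 + 9.4632 + 7.2741 + 8.3451 + 6.6671 + 3.6195 + 8.8403) / 12 = 7.58710
bias = 7.58710 − 7.4708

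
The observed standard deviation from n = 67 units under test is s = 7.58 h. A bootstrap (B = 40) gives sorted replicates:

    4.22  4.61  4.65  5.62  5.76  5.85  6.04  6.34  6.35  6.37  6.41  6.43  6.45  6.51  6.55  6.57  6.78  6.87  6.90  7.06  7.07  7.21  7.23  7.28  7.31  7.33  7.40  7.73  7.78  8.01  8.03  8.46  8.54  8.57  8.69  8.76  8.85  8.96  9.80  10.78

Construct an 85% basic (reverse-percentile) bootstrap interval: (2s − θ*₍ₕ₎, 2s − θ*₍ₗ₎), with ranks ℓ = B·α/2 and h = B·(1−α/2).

Percentile endpoints at ranks 3 and 37: θ*₍3₎ = 4.65, θ*₍37₎ = 8.85.
Basic interval reflects these around s:
  lower = 2 × 7.58 − 8.85 = 6.31
  upper = 2 × 7.58 − 4.65 = 10.51

(6.31, 10.51)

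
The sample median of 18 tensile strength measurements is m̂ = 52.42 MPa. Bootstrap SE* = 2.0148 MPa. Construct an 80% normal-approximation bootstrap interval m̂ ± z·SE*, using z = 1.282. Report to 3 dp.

Margin = 1.282 × 2.0148 = 2.5830
Interval: 52.42 ± 2.5830

(49.837, 55.003)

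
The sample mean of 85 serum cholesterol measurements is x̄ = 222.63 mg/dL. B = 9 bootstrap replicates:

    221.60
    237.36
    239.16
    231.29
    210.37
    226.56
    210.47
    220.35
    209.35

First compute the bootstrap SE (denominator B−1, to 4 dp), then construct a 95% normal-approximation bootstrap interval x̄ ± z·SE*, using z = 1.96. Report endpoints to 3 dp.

(200.063, 245.197)

Mean of replicates = 222.9456; sum of squared deviations = 1060.5490; SE* = √(1060.5490/8) = 11.5138
Margin = 1.96 × 11.5138 = 22.5670
Interval: 222.63 ± 22.5670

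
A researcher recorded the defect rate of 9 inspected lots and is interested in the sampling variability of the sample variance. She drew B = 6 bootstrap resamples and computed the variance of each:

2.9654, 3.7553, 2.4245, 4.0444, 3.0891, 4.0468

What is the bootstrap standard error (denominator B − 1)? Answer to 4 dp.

SE* = 0.6627

Bootstrap SE is the standard deviation of the 6 replicate variances.
Mean of replicates: (2.9654 + 3.7553 + 2.4245 + 4.0444 + 3.0891 + 4.0468) / 6 = 20.32550 / 6 = 3.38758
Sum of squared deviations: (−0.42218)² + (+0.36772)² + (−0.96308)² + (+0.65682)² + (−0.29848)² + (+0.65922)² = 2.19605
Variance = 2.19605 / 5 = 0.43921
SE* = √0.43921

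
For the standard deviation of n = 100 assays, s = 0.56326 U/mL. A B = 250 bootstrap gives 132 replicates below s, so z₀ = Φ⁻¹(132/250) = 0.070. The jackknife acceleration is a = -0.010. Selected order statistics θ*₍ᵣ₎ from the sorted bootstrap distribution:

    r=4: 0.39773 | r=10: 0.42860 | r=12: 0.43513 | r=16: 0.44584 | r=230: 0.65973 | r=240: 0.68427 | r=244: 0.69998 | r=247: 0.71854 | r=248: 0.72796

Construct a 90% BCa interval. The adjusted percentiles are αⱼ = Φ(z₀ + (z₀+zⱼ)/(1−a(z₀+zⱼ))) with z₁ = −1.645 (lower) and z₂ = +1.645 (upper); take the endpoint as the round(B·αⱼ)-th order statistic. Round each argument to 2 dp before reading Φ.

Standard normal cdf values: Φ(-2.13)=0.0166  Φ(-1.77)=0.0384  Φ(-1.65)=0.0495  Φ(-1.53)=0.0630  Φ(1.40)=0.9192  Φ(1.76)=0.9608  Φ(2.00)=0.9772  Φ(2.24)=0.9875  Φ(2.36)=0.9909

Lower: z₀ + z₁ = 0.070 + (-1.645) = -1.575; 1 − a(z₀+z₁) = 1 − (-0.010)(-1.575) = 0.9842; argument = 0.070 + (-1.575)/0.9842 = -1.5302 → -1.53.
α₁ = Φ(-1.53) = 0.0630; rank = round(250 × 0.0630) = 16; θ*₍16₎ = 0.44584.
Upper: z₀ + z₂ = 1.715; 1 − a(z₀+z₂) = 1.0171; argument = 1.7561 → 1.76; α₂ = 0.9608; rank = 240; θ*₍240₎ = 0.68427.

(0.44584, 0.68427)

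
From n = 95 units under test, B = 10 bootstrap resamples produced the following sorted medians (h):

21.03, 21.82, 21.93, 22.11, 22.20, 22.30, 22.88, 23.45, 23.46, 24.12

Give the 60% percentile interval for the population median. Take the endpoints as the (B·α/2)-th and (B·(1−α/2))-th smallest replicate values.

α = 0.40; lower rank = 10 × 0.200 = 2; upper rank = 10 × 0.800 = 8.
The 2nd smallest replicate is 21.82; the 8th is 23.45.

(21.82, 23.45)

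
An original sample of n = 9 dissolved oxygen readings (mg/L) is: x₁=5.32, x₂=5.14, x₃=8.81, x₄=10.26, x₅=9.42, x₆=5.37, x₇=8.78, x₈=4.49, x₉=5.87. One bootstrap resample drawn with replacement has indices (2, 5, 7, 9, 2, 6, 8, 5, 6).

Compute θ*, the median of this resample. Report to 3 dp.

Resample values: 5.14, 9.42, 8.78, 5.87, 5.14, 5.37, 4.49, 9.42, 5.37.
Sorted: 4.49, 5.14, 5.14, 5.37, 5.37, 5.87, 8.78, 9.42, 9.42
Median = middle value = 5.370

θ* = 5.370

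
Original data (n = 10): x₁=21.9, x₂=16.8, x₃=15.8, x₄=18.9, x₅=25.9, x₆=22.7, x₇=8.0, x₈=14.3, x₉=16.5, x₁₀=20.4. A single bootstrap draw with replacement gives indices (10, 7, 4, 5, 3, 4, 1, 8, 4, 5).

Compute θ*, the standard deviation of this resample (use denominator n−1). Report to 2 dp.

Resample values: 20.4, 8.0, 18.9, 25.9, 15.8, 18.9, 21.9, 14.3, 18.9, 25.9.
Mean = 18.8900; sum of squared deviations = 258.8290
s² = 258.8290 / 9 = 28.7588
s = √28.7588 = 5.36

θ* = 5.36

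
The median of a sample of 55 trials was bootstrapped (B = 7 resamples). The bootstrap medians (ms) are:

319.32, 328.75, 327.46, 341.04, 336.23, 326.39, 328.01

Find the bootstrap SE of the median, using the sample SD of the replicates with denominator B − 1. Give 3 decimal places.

Bootstrap SE is the standard deviation of the 7 replicate medians.
Mean of replicates: (319.32 + 328.75 + 327.46 + 341.04 + 336.23 + 326.39 + 328.01) / 7 = 2307.2000 / 7 = 329.6000
Sum of squared deviations: (−10.2800)² + (−0.8500)² + (−2.1400)² + (+11.4400)² + (+6.6300)² + (−3.2100)² + (−1.5900)² = 298.6432
Variance = 298.6432 / 6 = 49.7739
SE* = √49.7739

SE* = 7.055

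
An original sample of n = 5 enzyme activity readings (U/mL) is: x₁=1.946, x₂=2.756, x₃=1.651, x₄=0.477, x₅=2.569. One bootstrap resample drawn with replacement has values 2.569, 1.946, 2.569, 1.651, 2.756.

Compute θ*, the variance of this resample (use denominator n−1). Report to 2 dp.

Mean = 2.2982; sum of squared deviations = 0.8992
s² = 0.8992 / 4 = 0.2248

θ* = 0.22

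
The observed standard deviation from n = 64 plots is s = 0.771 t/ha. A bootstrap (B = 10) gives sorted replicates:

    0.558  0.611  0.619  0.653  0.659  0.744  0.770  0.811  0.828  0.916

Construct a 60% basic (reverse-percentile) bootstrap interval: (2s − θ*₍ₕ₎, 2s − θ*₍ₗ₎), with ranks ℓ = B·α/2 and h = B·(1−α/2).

(0.731, 0.931)

Percentile endpoints at ranks 2 and 8: θ*₍2₎ = 0.611, θ*₍8₎ = 0.811.
Basic interval reflects these around s:
  lower = 2 × 0.771 − 0.811 = 0.731
  upper = 2 × 0.771 − 0.611 = 0.931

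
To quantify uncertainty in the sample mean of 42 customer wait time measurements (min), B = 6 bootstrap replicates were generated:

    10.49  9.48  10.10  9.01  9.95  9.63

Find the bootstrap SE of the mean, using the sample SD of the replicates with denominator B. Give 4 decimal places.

Bootstrap SE is the standard deviation of the 6 replicate means.
Mean of replicates: (10.49 + 9.48 + 10.10 + 9.01 + 9.95 + 9.63) / 6 = 58.66000 / 6 = 9.77667
Sum of squared deviations: (+0.71333)² + (−0.29667)² + (+0.32333)² + (−0.76667)² + (+0.17333)² + (−0.14667)² = 1.34073
Variance = 1.34073 / 6 = 0.22346
SE* = √0.22346

SE* = 0.4727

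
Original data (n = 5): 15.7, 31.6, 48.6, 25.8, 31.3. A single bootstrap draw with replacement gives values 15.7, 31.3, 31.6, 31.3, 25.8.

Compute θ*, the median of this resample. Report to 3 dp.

θ* = 31.300

Sorted: 15.7, 25.8, 31.3, 31.3, 31.6
Median = middle value = 31.300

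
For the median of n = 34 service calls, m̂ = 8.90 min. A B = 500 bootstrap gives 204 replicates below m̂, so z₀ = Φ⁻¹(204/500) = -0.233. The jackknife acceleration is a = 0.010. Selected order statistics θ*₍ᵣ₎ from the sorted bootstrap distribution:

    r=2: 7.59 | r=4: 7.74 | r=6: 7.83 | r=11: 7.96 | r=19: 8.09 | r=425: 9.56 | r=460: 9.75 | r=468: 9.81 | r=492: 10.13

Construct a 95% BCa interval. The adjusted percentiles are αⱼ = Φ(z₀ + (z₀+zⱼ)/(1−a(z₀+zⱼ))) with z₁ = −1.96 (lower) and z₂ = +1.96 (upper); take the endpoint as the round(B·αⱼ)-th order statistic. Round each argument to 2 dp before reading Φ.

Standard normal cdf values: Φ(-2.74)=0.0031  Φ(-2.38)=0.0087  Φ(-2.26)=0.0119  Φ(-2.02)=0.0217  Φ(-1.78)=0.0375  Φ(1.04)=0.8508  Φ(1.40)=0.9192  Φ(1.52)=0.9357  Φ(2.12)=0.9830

(7.74, 9.81)

Lower: z₀ + z₁ = -0.233 + (-1.960) = -2.193; 1 − a(z₀+z₁) = 1 − (0.010)(-2.193) = 1.0219; argument = -0.233 + (-2.193)/1.0219 = -2.3789 → -2.38.
α₁ = Φ(-2.38) = 0.0087; rank = round(500 × 0.0087) = 4; θ*₍4₎ = 7.74.
Upper: z₀ + z₂ = 1.727; 1 − a(z₀+z₂) = 0.9827; argument = 1.5243 → 1.52; α₂ = 0.9357; rank = 468; θ*₍468₎ = 9.81.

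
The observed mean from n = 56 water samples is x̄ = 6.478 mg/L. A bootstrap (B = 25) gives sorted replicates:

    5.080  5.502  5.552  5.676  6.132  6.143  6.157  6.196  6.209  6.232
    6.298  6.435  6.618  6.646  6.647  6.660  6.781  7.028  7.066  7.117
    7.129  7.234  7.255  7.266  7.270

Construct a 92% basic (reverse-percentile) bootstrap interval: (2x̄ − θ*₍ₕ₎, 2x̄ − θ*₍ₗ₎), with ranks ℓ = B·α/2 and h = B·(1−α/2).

(5.690, 7.876)

Percentile endpoints at ranks 1 and 24: θ*₍1₎ = 5.080, θ*₍24₎ = 7.266.
Basic interval reflects these around x̄:
  lower = 2 × 6.478 − 7.266 = 5.690
  upper = 2 × 6.478 − 5.080 = 7.876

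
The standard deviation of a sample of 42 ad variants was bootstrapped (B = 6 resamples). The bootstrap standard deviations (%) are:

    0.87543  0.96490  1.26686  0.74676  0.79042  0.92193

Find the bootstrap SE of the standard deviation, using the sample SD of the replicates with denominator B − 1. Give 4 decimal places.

SE* = 0.1848

Bootstrap SE is the standard deviation of the 6 replicate standard deviations.
Mean of replicates: (0.87543 + 0.96490 + 1.26686 + 0.74676 + 0.79042 + 0.92193) / 6 = 5.566300 / 6 = 0.927717
Sum of squared deviations: (−0.052287)² + (+0.037183)² + (+0.339143)² + (−0.180957)² + (−0.137297)² + (−0.005787)² = 0.170764
Variance = 0.170764 / 5 = 0.034153
SE* = √0.034153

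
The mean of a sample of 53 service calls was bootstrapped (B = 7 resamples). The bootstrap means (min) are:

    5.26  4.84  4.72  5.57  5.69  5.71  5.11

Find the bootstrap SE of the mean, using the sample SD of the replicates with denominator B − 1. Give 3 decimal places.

Bootstrap SE is the standard deviation of the 7 replicate means.
Mean of replicates: (5.26 + 4.84 + 4.72 + 5.57 + 5.69 + 5.71 + 5.11) / 7 = 36.9000 / 7 = 5.2714
Sum of squared deviations: (−0.0114)² + (−0.4314)² + (−0.5514)² + (+0.2986)² + (+0.4186)² + (+0.4386)² + (−0.1614)² = 0.9731
Variance = 0.9731 / 6 = 0.1622
SE* = √0.1622

SE* = 0.403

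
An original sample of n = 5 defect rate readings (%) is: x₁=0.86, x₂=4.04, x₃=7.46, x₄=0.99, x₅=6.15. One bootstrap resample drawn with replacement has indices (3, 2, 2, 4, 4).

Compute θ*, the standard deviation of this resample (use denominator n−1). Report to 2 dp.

θ* = 2.69

Resample values: 7.46, 4.04, 4.04, 0.99, 0.99.
Mean = 3.5040; sum of squared deviations = 28.8649
s² = 28.8649 / 4 = 7.2162
s = √7.2162 = 2.69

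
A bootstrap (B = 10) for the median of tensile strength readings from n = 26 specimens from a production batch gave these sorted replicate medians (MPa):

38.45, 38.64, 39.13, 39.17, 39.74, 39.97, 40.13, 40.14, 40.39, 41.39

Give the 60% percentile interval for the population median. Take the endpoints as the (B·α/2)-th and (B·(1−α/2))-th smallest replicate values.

α = 0.40; lower rank = 10 × 0.200 = 2; upper rank = 10 × 0.800 = 8.
The 2nd smallest replicate is 38.64; the 8th is 40.14.

(38.64, 40.14)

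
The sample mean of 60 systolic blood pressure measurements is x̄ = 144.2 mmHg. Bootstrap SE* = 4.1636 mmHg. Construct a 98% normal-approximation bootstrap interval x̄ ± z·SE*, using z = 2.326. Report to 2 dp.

(134.52, 153.88)

Margin = 2.326 × 4.1636 = 9.685
Interval: 144.2 ± 9.685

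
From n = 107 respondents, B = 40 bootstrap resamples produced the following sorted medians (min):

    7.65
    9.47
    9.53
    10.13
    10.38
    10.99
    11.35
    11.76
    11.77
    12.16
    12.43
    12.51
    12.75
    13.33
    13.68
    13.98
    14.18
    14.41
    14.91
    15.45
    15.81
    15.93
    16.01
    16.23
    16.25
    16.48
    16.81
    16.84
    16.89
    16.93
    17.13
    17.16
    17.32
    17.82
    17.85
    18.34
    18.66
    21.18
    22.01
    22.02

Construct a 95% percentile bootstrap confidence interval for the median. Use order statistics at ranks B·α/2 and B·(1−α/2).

α = 0.05; lower rank = 40 × 0.025 = 1; upper rank = 40 × 0.975 = 39.
The 1st smallest replicate is 7.65; the 39th is 22.01.

(7.65, 22.01)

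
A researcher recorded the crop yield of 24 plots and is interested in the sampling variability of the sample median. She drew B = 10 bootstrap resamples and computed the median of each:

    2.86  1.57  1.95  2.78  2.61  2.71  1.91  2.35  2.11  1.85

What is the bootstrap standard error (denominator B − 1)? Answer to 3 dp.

Bootstrap SE is the standard deviation of the 10 replicate medians.
Mean of replicates: (2.86 + 1.57 + 1.95 + 2.78 + 2.61 + 2.71 + 1.91 + 2.35 + 2.11 + 1.85) / 10 = 22.7000 / 10 = 2.2700
Sum of squared deviations: (+0.5900)² + (−0.7000)² + (−0.3200)² + (+0.5100)² + (+0.3400)² + (+0.4400)² + (−0.3600)² + (+0.0800)² + (−0.1600)² + (−0.4200)² = 1.8478
Variance = 1.8478 / 9 = 0.2053
SE* = √0.2053

SE* = 0.453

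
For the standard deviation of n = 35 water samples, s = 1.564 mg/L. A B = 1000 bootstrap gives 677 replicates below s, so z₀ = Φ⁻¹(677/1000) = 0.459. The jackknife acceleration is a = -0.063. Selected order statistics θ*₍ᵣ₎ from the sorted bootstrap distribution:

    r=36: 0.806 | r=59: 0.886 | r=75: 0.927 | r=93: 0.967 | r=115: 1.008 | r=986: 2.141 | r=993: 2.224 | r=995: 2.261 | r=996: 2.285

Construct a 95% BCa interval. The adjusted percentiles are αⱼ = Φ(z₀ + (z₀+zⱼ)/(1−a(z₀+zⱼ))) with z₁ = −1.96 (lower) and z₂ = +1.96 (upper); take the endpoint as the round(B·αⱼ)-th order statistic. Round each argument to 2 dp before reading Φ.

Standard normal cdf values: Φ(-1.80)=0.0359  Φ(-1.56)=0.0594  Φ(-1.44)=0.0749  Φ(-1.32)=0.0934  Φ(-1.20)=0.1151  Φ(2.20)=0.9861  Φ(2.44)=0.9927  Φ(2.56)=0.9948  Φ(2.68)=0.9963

Lower: z₀ + z₁ = 0.459 + (-1.960) = -1.501; 1 − a(z₀+z₁) = 1 − (-0.063)(-1.501) = 0.9054; argument = 0.459 + (-1.501)/0.9054 = -1.1988 → -1.20.
α₁ = Φ(-1.20) = 0.1151; rank = round(1000 × 0.1151) = 115; θ*₍115₎ = 1.008.
Upper: z₀ + z₂ = 2.419; 1 − a(z₀+z₂) = 1.1524; argument = 2.5581 → 2.56; α₂ = 0.9948; rank = 995; θ*₍995₎ = 2.261.

(1.008, 2.261)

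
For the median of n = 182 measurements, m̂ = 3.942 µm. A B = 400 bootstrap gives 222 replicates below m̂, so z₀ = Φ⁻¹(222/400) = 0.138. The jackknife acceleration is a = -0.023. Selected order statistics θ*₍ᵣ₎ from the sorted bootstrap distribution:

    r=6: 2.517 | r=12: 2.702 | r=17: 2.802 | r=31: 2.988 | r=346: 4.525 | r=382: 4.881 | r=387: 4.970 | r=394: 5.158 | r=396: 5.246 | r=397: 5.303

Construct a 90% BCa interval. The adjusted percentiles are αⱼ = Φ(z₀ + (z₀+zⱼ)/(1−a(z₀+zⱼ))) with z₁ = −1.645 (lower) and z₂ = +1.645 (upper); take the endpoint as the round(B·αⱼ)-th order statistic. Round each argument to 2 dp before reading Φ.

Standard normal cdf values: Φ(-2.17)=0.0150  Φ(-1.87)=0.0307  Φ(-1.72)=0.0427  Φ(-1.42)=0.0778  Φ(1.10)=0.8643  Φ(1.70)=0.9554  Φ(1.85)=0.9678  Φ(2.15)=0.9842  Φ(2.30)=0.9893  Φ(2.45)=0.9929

Lower: z₀ + z₁ = 0.138 + (-1.645) = -1.507; 1 − a(z₀+z₁) = 1 − (-0.023)(-1.507) = 0.9653; argument = 0.138 + (-1.507)/0.9653 = -1.4231 → -1.42.
α₁ = Φ(-1.42) = 0.0778; rank = round(400 × 0.0778) = 31; θ*₍31₎ = 2.988.
Upper: z₀ + z₂ = 1.783; 1 − a(z₀+z₂) = 1.0410; argument = 1.8508 → 1.85; α₂ = 0.9678; rank = 387; θ*₍387₎ = 4.970.

(2.988, 4.970)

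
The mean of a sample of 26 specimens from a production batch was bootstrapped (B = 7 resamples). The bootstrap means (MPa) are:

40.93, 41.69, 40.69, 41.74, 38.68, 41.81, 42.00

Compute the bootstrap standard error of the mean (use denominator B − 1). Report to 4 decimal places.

Bootstrap SE is the standard deviation of the 7 replicate means.
Mean of replicates: (40.93 + 41.69 + 40.69 + 41.74 + 38.68 + 41.81 + 42.00) / 7 = 287.54000 / 7 = 41.07714
Sum of squared deviations: (−0.14714)² + (+0.61286)² + (−0.38714)² + (+0.66286)² + (−2.39714)² + (+0.73286)² + (+0.92286)² = 8.12154
Variance = 8.12154 / 6 = 1.35359
SE* = √1.35359

SE* = 1.1634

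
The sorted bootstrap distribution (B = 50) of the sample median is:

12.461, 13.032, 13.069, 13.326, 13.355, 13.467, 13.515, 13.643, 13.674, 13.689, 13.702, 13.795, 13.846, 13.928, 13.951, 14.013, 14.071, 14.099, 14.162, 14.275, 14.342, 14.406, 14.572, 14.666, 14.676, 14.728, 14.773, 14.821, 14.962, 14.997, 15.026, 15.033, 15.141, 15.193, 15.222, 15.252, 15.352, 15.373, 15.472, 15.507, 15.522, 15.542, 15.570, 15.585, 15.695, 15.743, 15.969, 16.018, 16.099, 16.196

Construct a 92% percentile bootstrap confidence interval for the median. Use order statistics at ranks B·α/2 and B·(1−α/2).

(13.032, 16.018)

α = 0.08; lower rank = 50 × 0.040 = 2; upper rank = 50 × 0.960 = 48.
The 2nd smallest replicate is 13.032; the 48th is 16.018.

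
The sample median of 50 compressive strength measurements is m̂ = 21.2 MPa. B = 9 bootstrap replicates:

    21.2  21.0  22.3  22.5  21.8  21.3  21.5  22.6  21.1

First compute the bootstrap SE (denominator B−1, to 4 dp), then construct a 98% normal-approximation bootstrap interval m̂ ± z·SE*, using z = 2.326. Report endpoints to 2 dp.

Mean of replicates = 21.7000; sum of squared deviations = 3.1200; SE* = √(3.1200/8) = 0.6245
Margin = 2.326 × 0.6245 = 1.453
Interval: 21.2 ± 1.453

(19.75, 22.65)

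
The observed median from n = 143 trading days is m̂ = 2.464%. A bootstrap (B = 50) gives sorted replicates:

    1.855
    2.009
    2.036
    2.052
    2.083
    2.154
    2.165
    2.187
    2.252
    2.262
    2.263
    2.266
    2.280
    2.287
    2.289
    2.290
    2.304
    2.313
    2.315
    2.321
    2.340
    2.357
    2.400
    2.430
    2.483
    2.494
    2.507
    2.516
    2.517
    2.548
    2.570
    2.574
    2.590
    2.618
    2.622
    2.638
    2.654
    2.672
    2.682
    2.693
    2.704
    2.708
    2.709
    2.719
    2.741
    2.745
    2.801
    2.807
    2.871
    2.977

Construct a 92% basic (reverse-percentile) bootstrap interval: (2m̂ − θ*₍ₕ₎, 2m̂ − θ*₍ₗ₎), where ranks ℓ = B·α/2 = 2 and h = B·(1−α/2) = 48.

Percentile endpoints at ranks 2 and 48: θ*₍2₎ = 2.009, θ*₍48₎ = 2.807.
Basic interval reflects these around m̂:
  lower = 2 × 2.464 − 2.807 = 2.121
  upper = 2 × 2.464 − 2.009 = 2.919

(2.121, 2.919)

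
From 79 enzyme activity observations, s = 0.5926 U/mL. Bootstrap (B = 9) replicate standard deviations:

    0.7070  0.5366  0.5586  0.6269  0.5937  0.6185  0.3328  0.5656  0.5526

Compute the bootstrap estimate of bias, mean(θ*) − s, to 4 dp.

bias = −0.0268

mean(θ*) = (0.7070 + 0.5366 + 0.5586 + 0.6269 + 0.5937 + 0.6185 + 0.3328 + 0.5656 + 0.5526) / 9 = 0.56581
bias = 0.56581 − 0.5926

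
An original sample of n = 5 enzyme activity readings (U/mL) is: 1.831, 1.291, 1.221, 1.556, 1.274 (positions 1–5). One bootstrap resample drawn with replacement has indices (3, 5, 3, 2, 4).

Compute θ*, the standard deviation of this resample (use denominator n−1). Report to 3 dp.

Resample values: 1.221, 1.274, 1.221, 1.291, 1.556.
Mean = 1.3126; sum of squared deviations = 0.0780
s² = 0.0780 / 4 = 0.0195
s = √0.0195 = 0.140

θ* = 0.140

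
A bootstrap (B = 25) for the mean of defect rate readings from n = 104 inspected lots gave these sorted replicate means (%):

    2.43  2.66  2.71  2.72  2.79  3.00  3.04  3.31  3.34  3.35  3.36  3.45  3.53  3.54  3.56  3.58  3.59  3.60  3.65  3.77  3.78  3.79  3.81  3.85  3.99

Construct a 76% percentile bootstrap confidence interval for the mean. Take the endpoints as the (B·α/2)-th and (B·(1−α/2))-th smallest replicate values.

(2.71, 3.79)

α = 0.24; lower rank = 25 × 0.120 = 3; upper rank = 25 × 0.880 = 22.
The 3rd smallest replicate is 2.71; the 22nd is 3.79.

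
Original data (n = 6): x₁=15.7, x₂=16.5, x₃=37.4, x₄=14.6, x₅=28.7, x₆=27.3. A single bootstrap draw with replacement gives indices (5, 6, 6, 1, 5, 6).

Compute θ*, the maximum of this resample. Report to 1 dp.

Resample values: 28.7, 27.3, 27.3, 15.7, 28.7, 27.3.
Maximum = 28.7

θ* = 28.7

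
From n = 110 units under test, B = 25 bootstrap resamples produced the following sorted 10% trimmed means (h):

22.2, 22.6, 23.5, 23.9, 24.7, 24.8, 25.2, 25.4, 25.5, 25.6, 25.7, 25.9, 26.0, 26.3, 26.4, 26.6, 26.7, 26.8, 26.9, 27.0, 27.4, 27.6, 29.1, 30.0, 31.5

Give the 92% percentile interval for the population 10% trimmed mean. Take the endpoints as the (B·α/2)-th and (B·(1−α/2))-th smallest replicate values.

α = 0.08; lower rank = 25 × 0.040 = 1; upper rank = 25 × 0.960 = 24.
The 1st smallest replicate is 22.2; the 24th is 30.0.

(22.2, 30.0)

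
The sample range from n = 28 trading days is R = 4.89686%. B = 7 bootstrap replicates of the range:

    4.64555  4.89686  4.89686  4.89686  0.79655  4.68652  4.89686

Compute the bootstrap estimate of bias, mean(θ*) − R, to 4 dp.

bias = −0.6517

mean(θ*) = (4.64555 + 4.89686 + 4.89686 + 4.89686 + 0.79655 + 4.68652 + 4.89686) / 7 = 4.24515
bias = 4.24515 − 4.89686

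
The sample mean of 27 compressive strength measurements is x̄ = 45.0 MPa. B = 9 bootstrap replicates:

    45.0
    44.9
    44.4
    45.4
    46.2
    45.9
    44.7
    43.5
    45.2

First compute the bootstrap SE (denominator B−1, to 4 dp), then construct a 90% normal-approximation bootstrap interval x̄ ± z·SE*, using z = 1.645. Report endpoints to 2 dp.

Mean of replicates = 45.0222; sum of squared deviations = 5.1556; SE* = √(5.1556/8) = 0.8028
Margin = 1.645 × 0.8028 = 1.321
Interval: 45.0 ± 1.321

(43.68, 46.32)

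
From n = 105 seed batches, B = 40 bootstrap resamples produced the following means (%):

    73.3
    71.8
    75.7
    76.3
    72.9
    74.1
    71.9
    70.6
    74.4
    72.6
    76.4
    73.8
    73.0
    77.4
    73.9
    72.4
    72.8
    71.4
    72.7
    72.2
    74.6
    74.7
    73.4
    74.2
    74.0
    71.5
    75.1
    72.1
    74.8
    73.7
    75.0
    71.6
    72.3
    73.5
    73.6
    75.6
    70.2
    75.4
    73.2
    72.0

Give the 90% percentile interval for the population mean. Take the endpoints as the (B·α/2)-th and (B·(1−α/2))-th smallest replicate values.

(70.6, 76.3)

Sorted replicates: 70.2, 70.6, 71.4, 71.5, 71.6, 71.8, 71.9, 72.0, 72.1, 72.2, 72.3, 72.4, 72.6, 72.7, 72.8, 72.9, 73.0, 73.2, 73.3, 73.4, 73.5, 73.6, 73.7, 73.8, 73.9, 74.0, 74.1, 74.2, 74.4, 74.6, 74.7, 74.8, 75.0, 75.1, 75.4, 75.6, 75.7, 76.3, 76.4, 77.4
α = 0.10; lower rank = 40 × 0.050 = 2; upper rank = 40 × 0.950 = 38.
The 2nd smallest replicate is 70.6; the 38th is 76.3.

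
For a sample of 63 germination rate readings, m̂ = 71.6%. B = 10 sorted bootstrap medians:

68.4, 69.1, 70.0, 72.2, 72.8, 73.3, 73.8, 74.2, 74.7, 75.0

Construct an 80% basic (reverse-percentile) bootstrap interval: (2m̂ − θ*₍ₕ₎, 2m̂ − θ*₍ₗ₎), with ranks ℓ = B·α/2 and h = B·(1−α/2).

(68.5, 74.8)

Percentile endpoints at ranks 1 and 9: θ*₍1₎ = 68.4, θ*₍9₎ = 74.7.
Basic interval reflects these around m̂:
  lower = 2 × 71.6 − 74.7 = 68.5
  upper = 2 × 71.6 − 68.4 = 74.8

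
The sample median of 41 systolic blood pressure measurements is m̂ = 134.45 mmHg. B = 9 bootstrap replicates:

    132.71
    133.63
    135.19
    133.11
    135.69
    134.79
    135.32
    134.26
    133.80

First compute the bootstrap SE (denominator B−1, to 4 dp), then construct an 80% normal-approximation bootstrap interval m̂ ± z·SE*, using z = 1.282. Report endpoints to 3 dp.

(133.117, 135.783)

Mean of replicates = 134.2778; sum of squared deviations = 8.6450; SE* = √(8.6450/8) = 1.0395
Margin = 1.282 × 1.0395 = 1.3326
Interval: 134.45 ± 1.3326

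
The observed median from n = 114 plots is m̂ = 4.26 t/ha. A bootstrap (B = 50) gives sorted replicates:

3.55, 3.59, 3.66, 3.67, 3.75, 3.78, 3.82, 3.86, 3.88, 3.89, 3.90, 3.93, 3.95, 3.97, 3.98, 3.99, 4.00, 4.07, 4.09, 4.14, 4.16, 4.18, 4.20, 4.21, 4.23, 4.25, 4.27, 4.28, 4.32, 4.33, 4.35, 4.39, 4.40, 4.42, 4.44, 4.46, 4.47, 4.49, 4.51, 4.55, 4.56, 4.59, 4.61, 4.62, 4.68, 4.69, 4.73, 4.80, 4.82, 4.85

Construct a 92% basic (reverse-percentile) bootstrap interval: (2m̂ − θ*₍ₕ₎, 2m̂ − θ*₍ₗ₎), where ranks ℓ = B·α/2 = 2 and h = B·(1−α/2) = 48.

Percentile endpoints at ranks 2 and 48: θ*₍2₎ = 3.59, θ*₍48₎ = 4.80.
Basic interval reflects these around m̂:
  lower = 2 × 4.26 − 4.80 = 3.72
  upper = 2 × 4.26 − 3.59 = 4.93

(3.72, 4.93)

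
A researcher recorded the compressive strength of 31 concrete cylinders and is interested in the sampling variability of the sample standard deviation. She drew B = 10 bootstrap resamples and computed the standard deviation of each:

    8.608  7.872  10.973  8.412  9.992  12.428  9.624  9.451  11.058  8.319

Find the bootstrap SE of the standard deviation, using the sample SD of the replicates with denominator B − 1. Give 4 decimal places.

Bootstrap SE is the standard deviation of the 10 replicate standard deviations.
Mean of replicates: (8.608 + 7.872 + 10.973 + 8.412 + 9.992 + 12.428 + 9.624 + 9.451 + 11.058 + 8.319) / 10 = 96.73700 / 10 = 9.67370
Sum of squared deviations: (−1.06570)² + (−1.80170)² + (+1.29930)² + (−1.26170)² + (+0.31830)² + (+2.75430)² + (−0.04970)² + (−0.22270)² + (+1.38430)² + (−1.35470)² = 19.15295
Variance = 19.15295 / 9 = 2.12811
SE* = √2.12811

SE* = 1.4588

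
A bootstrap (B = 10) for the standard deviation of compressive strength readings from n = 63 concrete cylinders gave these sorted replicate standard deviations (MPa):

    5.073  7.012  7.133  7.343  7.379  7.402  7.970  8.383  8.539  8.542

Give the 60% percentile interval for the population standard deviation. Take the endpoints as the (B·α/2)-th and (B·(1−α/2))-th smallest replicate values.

(7.012, 8.383)

α = 0.40; lower rank = 10 × 0.200 = 2; upper rank = 10 × 0.800 = 8.
The 2nd smallest replicate is 7.012; the 8th is 8.383.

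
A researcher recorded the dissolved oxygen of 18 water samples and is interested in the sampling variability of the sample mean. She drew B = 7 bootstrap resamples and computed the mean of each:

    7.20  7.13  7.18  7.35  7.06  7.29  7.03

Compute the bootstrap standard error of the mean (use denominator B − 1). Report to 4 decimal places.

Bootstrap SE is the standard deviation of the 7 replicate means.
Mean of replicates: (7.20 + 7.13 + 7.18 + 7.35 + 7.06 + 7.29 + 7.03) / 7 = 50.24000 / 7 = 7.17714
Sum of squared deviations: (+0.02286)² + (−0.04714)² + (+0.00286)² + (+0.17286)² + (−0.11714)² + (+0.11286)² + (−0.14714)² = 0.08074
Variance = 0.08074 / 6 = 0.01346
SE* = √0.01346

SE* = 0.1160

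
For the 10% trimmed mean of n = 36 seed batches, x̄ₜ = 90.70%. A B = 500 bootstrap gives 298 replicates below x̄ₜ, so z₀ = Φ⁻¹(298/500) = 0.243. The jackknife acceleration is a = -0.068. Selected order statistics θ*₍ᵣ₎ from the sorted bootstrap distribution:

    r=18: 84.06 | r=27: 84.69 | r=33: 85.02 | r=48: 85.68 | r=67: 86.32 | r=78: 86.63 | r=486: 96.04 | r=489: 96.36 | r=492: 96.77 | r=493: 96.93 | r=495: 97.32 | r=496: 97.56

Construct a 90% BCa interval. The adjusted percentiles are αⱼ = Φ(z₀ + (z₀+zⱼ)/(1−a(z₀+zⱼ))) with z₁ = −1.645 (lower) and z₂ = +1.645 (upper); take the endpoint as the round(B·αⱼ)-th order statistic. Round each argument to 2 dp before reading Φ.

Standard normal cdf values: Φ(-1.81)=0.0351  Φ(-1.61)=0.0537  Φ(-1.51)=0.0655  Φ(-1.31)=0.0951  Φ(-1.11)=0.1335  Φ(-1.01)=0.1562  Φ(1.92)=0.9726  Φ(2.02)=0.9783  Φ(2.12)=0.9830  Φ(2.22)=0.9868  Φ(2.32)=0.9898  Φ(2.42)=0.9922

Lower: z₀ + z₁ = 0.243 + (-1.645) = -1.402; 1 − a(z₀+z₁) = 1 − (-0.068)(-1.402) = 0.9047; argument = 0.243 + (-1.402)/0.9047 = -1.3067 → -1.31.
α₁ = Φ(-1.31) = 0.0951; rank = round(500 × 0.0951) = 48; θ*₍48₎ = 85.68.
Upper: z₀ + z₂ = 1.888; 1 − a(z₀+z₂) = 1.1284; argument = 1.9162 → 1.92; α₂ = 0.9726; rank = 486; θ*₍486₎ = 96.04.

(85.68, 96.04)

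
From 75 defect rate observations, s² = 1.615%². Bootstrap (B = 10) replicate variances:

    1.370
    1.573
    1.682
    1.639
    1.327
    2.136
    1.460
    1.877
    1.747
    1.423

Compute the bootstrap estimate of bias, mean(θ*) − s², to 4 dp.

bias = +0.0084

mean(θ*) = (1.370 + 1.573 + 1.682 + 1.639 + 1.327 + 2.136 + 1.460 + 1.877 + 1.747 + 1.423) / 10 = 1.62340
bias = 1.62340 − 1.615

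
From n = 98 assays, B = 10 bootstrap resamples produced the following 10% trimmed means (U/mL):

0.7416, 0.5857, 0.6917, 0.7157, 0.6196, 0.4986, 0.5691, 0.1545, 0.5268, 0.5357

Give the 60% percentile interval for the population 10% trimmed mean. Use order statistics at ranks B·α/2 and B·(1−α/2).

(0.4986, 0.6917)

Sorted replicates: 0.1545, 0.4986, 0.5268, 0.5357, 0.5691, 0.5857, 0.6196, 0.6917, 0.7157, 0.7416
α = 0.40; lower rank = 10 × 0.200 = 2; upper rank = 10 × 0.800 = 8.
The 2nd smallest replicate is 0.4986; the 8th is 0.6917.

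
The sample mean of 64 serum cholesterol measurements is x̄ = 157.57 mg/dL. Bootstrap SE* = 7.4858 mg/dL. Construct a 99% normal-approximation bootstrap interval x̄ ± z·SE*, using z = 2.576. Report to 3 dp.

(138.287, 176.853)

Margin = 2.576 × 7.4858 = 19.2834
Interval: 157.57 ± 19.2834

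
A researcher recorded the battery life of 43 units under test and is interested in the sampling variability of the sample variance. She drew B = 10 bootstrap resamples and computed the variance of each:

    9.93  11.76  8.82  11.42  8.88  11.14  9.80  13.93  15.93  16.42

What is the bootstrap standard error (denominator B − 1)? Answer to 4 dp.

SE* = 2.7573

Bootstrap SE is the standard deviation of the 10 replicate variances.
Mean of replicates: (9.93 + 11.76 + 8.82 + 11.42 + 8.88 + 11.14 + 9.80 + 13.93 + 15.93 + 16.42) / 10 = 118.03000 / 10 = 11.80300
Sum of squared deviations: (−1.87300)² + (−0.04300)² + (−2.98300)² + (−0.38300)² + (−2.92300)² + (−0.66300)² + (−2.00300)² + (+2.12700)² + (+4.12700)² + (+4.61700)² = 68.42341
Variance = 68.42341 / 9 = 7.60260
SE* = √7.60260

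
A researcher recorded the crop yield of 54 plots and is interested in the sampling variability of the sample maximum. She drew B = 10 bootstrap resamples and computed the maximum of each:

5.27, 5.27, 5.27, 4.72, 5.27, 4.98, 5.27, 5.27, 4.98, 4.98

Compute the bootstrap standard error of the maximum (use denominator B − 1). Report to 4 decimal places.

Bootstrap SE is the standard deviation of the 10 replicate maximums.
Mean of replicates: (5.27 + 5.27 + 5.27 + 4.72 + 5.27 + 4.98 + 5.27 + 5.27 + 4.98 + 4.98) / 10 = 51.28000 / 10 = 5.12800
Sum of squared deviations: (+0.14200)² + (+0.14200)² + (+0.14200)² + (−0.40800)² + (+0.14200)² + (−0.14800)² + (+0.14200)² + (+0.14200)² + (−0.14800)² + (−0.14800)² = 0.35316
Variance = 0.35316 / 9 = 0.03924
SE* = √0.03924

SE* = 0.1981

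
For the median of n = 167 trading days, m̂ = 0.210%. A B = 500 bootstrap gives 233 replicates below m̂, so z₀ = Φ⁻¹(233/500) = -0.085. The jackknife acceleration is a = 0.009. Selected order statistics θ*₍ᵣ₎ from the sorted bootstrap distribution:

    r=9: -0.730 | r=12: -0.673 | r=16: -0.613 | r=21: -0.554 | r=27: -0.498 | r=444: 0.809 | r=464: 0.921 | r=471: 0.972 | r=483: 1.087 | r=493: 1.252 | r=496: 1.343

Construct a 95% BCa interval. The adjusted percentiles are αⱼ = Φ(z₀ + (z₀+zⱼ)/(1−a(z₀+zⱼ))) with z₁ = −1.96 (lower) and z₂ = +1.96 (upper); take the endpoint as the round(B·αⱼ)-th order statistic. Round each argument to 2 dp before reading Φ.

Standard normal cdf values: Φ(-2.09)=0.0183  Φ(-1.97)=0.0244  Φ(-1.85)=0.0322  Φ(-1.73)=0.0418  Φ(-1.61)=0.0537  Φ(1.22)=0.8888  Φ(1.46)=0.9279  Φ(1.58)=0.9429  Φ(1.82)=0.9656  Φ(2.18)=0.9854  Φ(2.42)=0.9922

(-0.730, 1.087)

Lower: z₀ + z₁ = -0.085 + (-1.960) = -2.045; 1 − a(z₀+z₁) = 1 − (0.009)(-2.045) = 1.0184; argument = -0.085 + (-2.045)/1.0184 = -2.0930 → -2.09.
α₁ = Φ(-2.09) = 0.0183; rank = round(500 × 0.0183) = 9; θ*₍9₎ = -0.730.
Upper: z₀ + z₂ = 1.875; 1 − a(z₀+z₂) = 0.9831; argument = 1.8222 → 1.82; α₂ = 0.9656; rank = 483; θ*₍483₎ = 1.087.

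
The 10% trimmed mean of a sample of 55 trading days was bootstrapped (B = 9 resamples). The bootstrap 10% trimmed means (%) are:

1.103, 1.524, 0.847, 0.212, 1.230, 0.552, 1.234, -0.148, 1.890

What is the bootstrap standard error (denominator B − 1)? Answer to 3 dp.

SE* = 0.644

Bootstrap SE is the standard deviation of the 9 replicate 10% trimmed means.
Mean of replicates: (1.103 + 1.524 + 0.847 + 0.212 + 1.230 + 0.552 + 1.234 + (-0.148) + 1.890) / 9 = 8.4440 / 9 = 0.9382
Sum of squared deviations: (+0.1648)² + (+0.5858)² + (−0.0912)² + (−0.7262)² + (+0.2918)² + (−0.3862)² + (+0.2958)² + (−1.0862)² + (+0.9518)² = 3.3136
Variance = 3.3136 / 8 = 0.4142
SE* = √0.4142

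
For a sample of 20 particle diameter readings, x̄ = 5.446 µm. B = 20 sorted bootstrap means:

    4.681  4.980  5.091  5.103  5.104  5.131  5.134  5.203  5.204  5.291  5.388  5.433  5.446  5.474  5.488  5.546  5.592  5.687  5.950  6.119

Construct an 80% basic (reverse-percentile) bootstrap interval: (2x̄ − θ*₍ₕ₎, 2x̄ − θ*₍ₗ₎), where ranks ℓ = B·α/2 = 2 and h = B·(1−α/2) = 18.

(5.205, 5.912)

Percentile endpoints at ranks 2 and 18: θ*₍2₎ = 4.980, θ*₍18₎ = 5.687.
Basic interval reflects these around x̄:
  lower = 2 × 5.446 − 5.687 = 5.205
  upper = 2 × 5.446 − 4.980 = 5.912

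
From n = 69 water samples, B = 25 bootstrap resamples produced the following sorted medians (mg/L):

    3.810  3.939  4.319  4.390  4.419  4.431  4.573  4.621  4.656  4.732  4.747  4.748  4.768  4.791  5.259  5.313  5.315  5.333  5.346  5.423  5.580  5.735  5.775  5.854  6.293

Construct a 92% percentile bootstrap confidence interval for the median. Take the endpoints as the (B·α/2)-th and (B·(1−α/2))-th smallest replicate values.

α = 0.08; lower rank = 25 × 0.040 = 1; upper rank = 25 × 0.960 = 24.
The 1st smallest replicate is 3.810; the 24th is 5.854.

(3.810, 5.854)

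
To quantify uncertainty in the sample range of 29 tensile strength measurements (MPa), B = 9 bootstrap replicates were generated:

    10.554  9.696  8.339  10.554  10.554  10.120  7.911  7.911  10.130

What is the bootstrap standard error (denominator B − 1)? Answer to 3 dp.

Bootstrap SE is the standard deviation of the 9 replicate ranges.
Mean of replicates: (10.554 + 9.696 + 8.339 + 10.554 + 10.554 + 10.120 + 7.911 + 7.911 + 10.130) / 9 = 85.7690 / 9 = 9.5299
Sum of squared deviations: (+1.0241)² + (+0.1661)² + (−1.1909)² + (+1.0241)² + (+1.0241)² + (+0.5901)² + (−1.6189)² + (−1.6189)² + (+0.6001)² = 10.5422
Variance = 10.5422 / 8 = 1.3178
SE* = √1.3178

SE* = 1.148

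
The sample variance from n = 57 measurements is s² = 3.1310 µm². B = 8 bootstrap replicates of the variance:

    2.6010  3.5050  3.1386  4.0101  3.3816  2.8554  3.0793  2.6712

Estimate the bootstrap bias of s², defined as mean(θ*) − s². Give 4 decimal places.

bias = +0.0243

mean(θ*) = (2.6010 + 3.5050 + 3.1386 + 4.0101 + 3.3816 + 2.8554 + 3.0793 + 2.6712) / 8 = 3.15528
bias = 3.15528 − 3.1310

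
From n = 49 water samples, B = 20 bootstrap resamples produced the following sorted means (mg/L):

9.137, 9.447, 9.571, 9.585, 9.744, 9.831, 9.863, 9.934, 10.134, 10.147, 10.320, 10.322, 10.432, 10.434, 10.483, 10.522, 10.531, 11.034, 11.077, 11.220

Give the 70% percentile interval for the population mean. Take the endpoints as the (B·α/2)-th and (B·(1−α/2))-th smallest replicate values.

(9.571, 10.531)

α = 0.30; lower rank = 20 × 0.150 = 3; upper rank = 20 × 0.850 = 17.
The 3rd smallest replicate is 9.571; the 17th is 10.531.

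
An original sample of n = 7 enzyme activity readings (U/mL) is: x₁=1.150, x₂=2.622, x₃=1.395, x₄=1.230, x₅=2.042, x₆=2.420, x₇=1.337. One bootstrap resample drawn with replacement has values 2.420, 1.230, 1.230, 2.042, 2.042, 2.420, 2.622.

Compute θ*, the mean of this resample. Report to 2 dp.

Mean = (2.420 + 1.230 + 1.230 + 2.042 + 2.042 + 2.420 + 2.622) / 7 = 14.0060 / 7 = 2.00

θ* = 2.00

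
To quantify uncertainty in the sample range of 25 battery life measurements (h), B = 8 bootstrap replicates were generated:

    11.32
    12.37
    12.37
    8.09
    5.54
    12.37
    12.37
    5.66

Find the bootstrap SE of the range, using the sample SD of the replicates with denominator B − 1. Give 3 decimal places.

Bootstrap SE is the standard deviation of the 8 replicate ranges.
Mean of replicates: (11.32 + 12.37 + 12.37 + 8.09 + 5.54 + 12.37 + 12.37 + 5.66) / 8 = 80.0900 / 8 = 10.0113
Sum of squared deviations: (+1.3087)² + (+2.3587)² + (+2.3587)² + (−1.9213)² + (−4.4713)² + (+2.3587)² + (+2.3587)² + (−4.3513)² = 66.5843
Variance = 66.5843 / 7 = 9.5120
SE* = √9.5120

SE* = 3.084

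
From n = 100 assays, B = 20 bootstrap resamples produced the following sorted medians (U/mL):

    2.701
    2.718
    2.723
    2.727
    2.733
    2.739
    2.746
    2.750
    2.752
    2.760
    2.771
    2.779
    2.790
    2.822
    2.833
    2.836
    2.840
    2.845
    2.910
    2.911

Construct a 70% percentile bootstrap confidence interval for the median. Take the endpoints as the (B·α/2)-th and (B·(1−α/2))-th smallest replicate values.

α = 0.30; lower rank = 20 × 0.150 = 3; upper rank = 20 × 0.850 = 17.
The 3rd smallest replicate is 2.723; the 17th is 2.840.

(2.723, 2.840)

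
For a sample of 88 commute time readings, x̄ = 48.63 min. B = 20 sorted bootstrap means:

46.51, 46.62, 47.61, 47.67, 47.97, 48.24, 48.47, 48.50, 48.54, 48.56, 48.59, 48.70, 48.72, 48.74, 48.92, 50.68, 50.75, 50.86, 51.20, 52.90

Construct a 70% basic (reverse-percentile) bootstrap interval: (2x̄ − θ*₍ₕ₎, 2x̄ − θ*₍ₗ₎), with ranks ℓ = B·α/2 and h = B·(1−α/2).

(46.51, 49.65)

Percentile endpoints at ranks 3 and 17: θ*₍3₎ = 47.61, θ*₍17₎ = 50.75.
Basic interval reflects these around x̄:
  lower = 2 × 48.63 − 50.75 = 46.51
  upper = 2 × 48.63 − 47.61 = 49.65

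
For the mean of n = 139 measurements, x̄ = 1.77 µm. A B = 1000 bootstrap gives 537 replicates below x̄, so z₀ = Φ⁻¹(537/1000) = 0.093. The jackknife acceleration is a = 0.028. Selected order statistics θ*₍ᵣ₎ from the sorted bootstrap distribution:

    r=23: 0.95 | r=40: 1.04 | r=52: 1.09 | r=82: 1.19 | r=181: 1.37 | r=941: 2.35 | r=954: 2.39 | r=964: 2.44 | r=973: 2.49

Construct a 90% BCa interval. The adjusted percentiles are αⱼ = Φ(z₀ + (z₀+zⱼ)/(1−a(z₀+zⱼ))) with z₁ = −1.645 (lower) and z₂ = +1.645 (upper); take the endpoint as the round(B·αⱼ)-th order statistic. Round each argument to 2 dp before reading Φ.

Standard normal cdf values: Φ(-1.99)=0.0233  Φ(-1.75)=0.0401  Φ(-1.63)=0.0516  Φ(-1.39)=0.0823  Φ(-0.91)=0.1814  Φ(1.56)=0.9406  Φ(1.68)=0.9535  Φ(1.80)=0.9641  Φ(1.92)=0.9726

Lower: z₀ + z₁ = 0.093 + (-1.645) = -1.552; 1 − a(z₀+z₁) = 1 − (0.028)(-1.552) = 1.0435; argument = 0.093 + (-1.552)/1.0435 = -1.3944 → -1.39.
α₁ = Φ(-1.39) = 0.0823; rank = round(1000 × 0.0823) = 82; θ*₍82₎ = 1.19.
Upper: z₀ + z₂ = 1.738; 1 − a(z₀+z₂) = 0.9513; argument = 1.9199 → 1.92; α₂ = 0.9726; rank = 973; θ*₍973₎ = 2.49.

(1.19, 2.49)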